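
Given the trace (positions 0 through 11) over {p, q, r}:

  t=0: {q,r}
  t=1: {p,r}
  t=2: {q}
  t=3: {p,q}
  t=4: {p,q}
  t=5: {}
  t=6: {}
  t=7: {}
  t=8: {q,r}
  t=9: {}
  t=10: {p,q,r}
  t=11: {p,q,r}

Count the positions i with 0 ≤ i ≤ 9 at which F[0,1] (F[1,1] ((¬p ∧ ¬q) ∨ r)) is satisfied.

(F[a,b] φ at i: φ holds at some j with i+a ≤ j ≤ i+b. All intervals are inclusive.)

8

Evaluate at each i in [0,9]:
  i=0: ✓ (witness j=0)
  i=1: ✗ (none in [1,2])
  i=2: ✗ (none in [2,3])
  i=3: ✓ (witness j=4)
  i=4: ✓ (witness j=4)
  i=5: ✓ (witness j=5)
  i=6: ✓ (witness j=6)
  i=7: ✓ (witness j=7)
  i=8: ✓ (witness j=8)
  i=9: ✓ (witness j=9)
Positions where it holds: {0, 3, 4, 5, 6, 7, 8, 9} → 8.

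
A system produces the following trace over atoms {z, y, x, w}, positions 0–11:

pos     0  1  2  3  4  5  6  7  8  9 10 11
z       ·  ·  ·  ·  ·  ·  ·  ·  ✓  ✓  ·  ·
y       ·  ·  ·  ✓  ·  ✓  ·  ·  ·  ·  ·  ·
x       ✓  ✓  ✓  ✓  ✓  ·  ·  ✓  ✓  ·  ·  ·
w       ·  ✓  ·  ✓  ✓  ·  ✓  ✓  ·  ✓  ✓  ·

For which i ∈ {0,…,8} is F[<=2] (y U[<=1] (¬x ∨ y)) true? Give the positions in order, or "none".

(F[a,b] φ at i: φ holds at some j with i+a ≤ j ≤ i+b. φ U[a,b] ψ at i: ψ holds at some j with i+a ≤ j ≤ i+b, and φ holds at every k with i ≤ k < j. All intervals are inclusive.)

1, 2, 3, 4, 5, 6, 7, 8

Evaluate at each i in [0,8]:
  i=0: ✗ (none in [0,2])
  i=1: ✓ (witness j=3)
  i=2: ✓ (witness j=3)
  i=3: ✓ (witness j=3)
  i=4: ✓ (witness j=5)
  i=5: ✓ (witness j=5)
  i=6: ✓ (witness j=6)
  i=7: ✓ (witness j=9)
  i=8: ✓ (witness j=9)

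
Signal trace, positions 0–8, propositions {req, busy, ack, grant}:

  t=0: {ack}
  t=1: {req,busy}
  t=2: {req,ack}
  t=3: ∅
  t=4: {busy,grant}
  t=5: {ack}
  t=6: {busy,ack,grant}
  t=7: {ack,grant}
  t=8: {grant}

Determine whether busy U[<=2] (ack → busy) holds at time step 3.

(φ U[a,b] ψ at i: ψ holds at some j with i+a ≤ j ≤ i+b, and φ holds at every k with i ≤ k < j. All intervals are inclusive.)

Need some j in [3,5] with (ack → busy), and busy at every k in [3,j-1].
  j=3: (ack → busy) holds; no prefix to check → satisfied.

Holds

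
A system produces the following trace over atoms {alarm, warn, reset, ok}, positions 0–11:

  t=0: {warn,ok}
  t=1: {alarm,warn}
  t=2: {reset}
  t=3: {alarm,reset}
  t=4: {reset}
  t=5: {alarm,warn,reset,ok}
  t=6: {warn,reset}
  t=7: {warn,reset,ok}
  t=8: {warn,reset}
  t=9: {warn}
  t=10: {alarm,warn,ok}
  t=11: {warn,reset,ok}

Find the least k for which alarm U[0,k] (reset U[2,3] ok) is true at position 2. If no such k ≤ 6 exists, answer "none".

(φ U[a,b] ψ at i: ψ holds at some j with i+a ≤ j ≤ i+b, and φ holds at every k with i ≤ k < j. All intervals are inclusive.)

Need earliest j ≥ 2 with (reset U[2,3] ok), and alarm at every k in [2,j-1].
  j=2: rhs holds (empty prefix). k = 0.

0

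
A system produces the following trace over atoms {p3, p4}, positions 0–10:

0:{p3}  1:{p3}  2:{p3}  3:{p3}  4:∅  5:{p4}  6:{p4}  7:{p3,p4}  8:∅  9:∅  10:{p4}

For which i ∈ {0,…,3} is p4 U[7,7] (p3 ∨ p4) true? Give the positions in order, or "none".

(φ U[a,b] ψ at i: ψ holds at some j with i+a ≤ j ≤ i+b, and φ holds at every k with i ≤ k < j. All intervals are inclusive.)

Evaluate at each i in [0,3]:
  i=0: ✗ (lhs fails at k=0 before rhs at j=7)
  i=1: ✗ (no rhs in [8,8])
  i=2: ✗ (no rhs in [9,9])
  i=3: ✗ (lhs fails at k=3 before rhs at j=10)

none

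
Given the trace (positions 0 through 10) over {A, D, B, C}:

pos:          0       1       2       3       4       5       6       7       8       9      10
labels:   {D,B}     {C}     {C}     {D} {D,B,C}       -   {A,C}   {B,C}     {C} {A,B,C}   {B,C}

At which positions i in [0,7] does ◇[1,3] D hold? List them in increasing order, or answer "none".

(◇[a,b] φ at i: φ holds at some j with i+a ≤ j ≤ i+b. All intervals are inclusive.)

0, 1, 2, 3

Evaluate at each i in [0,7]:
  i=0: ✓ (witness j=3)
  i=1: ✓ (witness j=3)
  i=2: ✓ (witness j=3)
  i=3: ✓ (witness j=4)
  i=4: ✗ (none in [5,7])
  i=5: ✗ (none in [6,8])
  i=6: ✗ (none in [7,9])
  i=7: ✗ (none in [8,10])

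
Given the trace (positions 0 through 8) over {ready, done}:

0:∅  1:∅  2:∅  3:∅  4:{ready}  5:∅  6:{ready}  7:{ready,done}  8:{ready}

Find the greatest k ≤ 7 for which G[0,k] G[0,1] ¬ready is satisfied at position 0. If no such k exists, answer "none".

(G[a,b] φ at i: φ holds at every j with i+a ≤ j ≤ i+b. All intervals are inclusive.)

G[0,1] ¬ready must hold from j=0 onward; find where it first fails.
  j=0: holds
  j=1: holds
  j=2: holds
  j=3: fails
Holds on [0,2], so largest k = 2.

2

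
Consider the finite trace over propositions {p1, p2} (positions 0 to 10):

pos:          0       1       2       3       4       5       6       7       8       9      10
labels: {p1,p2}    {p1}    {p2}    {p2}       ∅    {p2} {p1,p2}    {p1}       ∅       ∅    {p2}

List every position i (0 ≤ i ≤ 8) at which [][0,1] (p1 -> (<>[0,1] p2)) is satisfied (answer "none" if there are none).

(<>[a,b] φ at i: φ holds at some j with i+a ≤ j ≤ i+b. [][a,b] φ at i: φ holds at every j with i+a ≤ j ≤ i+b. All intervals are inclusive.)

0, 1, 2, 3, 4, 5, 8

Evaluate at each i in [0,8]:
  i=0: ✓ (all of [0,1])
  i=1: ✓ (all of [1,2])
  i=2: ✓ (all of [2,3])
  i=3: ✓ (all of [3,4])
  i=4: ✓ (all of [4,5])
  i=5: ✓ (all of [5,6])
  i=6: ✗ (fails at j=7)
  i=7: ✗ (fails at j=7)
  i=8: ✓ (all of [8,9])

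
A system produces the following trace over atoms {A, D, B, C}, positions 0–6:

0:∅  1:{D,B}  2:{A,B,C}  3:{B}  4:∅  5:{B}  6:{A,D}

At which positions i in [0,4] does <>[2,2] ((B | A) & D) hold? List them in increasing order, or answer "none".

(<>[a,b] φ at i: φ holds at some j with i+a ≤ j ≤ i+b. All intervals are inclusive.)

Evaluate at each i in [0,4]:
  i=0: ✗ (none in [2,2])
  i=1: ✗ (none in [3,3])
  i=2: ✗ (none in [4,4])
  i=3: ✗ (none in [5,5])
  i=4: ✓ (witness j=6)

4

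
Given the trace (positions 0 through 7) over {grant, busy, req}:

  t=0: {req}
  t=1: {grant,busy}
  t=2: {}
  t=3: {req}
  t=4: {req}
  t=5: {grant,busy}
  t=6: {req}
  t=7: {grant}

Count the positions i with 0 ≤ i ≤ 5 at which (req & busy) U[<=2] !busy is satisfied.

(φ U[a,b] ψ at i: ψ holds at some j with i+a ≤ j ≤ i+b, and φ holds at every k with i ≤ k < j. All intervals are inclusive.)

Evaluate at each i in [0,5]:
  i=0: ✓ (rhs at j=0)
  i=1: ✗ (lhs fails at k=1 before rhs at j=2)
  i=2: ✓ (rhs at j=2)
  i=3: ✓ (rhs at j=3)
  i=4: ✓ (rhs at j=4)
  i=5: ✗ (lhs fails at k=5 before rhs at j=6)
Positions where it holds: {0, 2, 3, 4} → 4.

4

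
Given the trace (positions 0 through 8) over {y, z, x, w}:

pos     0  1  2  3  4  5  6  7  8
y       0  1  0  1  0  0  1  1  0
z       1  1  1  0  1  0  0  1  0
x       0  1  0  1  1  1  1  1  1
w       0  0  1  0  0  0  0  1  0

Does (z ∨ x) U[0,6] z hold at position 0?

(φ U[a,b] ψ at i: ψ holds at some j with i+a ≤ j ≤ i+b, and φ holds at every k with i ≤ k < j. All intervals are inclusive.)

Need some j in [0,6] with z, and (z ∨ x) at every k in [0,j-1].
  j=0: z holds; no prefix to check → satisfied.

True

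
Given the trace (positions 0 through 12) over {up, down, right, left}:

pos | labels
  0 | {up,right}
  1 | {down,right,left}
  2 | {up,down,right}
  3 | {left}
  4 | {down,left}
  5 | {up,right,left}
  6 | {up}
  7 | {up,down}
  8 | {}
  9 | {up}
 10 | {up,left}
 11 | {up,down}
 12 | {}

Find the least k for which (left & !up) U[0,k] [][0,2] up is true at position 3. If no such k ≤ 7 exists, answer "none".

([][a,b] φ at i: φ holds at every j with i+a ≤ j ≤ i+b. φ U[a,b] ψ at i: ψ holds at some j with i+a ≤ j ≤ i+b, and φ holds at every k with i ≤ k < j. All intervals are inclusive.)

Need earliest j ≥ 3 with [][0,2] up, and (left & !up) at every k in [3,j-1].
  j=3: rhs fails.
  j=4: rhs fails.
  j=5: rhs holds; lhs holds on [3,4]. k = 2.

2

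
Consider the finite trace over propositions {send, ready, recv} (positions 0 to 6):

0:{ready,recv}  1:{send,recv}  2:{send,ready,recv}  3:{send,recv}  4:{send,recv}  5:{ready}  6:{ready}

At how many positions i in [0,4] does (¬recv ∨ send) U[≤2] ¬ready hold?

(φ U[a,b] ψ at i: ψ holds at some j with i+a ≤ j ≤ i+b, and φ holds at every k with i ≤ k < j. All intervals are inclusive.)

4

Evaluate at each i in [0,4]:
  i=0: ✗ (lhs fails at k=0 before rhs at j=1)
  i=1: ✓ (rhs at j=1)
  i=2: ✓ (rhs at j=3; lhs holds on [2,2])
  i=3: ✓ (rhs at j=3)
  i=4: ✓ (rhs at j=4)
Positions where it holds: {1, 2, 3, 4} → 4.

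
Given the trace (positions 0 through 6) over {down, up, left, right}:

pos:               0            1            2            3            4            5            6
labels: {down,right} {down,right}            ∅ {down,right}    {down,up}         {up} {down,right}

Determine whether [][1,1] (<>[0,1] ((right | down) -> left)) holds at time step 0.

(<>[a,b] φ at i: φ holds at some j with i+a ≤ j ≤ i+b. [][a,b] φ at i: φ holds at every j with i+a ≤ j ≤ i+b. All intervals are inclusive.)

Check <>[0,1] ((right | down) -> left) at every j in [1,1]:
  j=1: holds (witness at 2)
All positions satisfy it → formula holds.

Yes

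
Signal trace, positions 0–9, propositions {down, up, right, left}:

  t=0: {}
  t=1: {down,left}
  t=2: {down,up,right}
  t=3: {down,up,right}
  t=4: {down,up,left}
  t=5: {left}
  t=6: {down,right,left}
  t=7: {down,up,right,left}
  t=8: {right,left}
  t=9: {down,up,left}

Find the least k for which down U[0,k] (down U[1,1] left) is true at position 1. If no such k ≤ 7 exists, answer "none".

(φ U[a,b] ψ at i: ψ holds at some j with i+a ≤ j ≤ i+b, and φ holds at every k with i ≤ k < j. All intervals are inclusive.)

Need earliest j ≥ 1 with (down U[1,1] left), and down at every k in [1,j-1].
  j=1: rhs fails.
  j=2: rhs fails.
  j=3: rhs holds; lhs holds on [1,2]. k = 2.

2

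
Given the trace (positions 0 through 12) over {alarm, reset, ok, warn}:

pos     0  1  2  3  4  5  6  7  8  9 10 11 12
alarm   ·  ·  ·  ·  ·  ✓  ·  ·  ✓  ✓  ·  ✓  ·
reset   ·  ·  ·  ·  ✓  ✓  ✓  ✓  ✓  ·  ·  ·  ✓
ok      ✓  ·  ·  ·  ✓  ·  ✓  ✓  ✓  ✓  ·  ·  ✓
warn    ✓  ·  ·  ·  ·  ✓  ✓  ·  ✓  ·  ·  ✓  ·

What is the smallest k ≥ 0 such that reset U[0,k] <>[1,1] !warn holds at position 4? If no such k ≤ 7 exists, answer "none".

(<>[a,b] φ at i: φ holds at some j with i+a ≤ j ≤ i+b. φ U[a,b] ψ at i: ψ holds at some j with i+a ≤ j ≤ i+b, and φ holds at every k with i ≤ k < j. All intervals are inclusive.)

2

Need earliest j ≥ 4 with <>[1,1] !warn, and reset at every k in [4,j-1].
  j=4: rhs fails.
  j=5: rhs fails.
  j=6: rhs holds; lhs holds on [4,5]. k = 2.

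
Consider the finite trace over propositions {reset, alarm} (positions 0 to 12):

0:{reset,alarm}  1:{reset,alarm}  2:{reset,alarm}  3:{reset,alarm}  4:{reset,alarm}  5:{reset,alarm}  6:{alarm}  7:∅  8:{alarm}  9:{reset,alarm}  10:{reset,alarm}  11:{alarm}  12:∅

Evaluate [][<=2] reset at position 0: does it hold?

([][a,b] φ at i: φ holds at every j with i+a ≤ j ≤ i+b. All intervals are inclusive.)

Check reset at every j in [0,2]:
  j=0: true
  j=1: true
  j=2: true
All positions satisfy it → formula holds.

True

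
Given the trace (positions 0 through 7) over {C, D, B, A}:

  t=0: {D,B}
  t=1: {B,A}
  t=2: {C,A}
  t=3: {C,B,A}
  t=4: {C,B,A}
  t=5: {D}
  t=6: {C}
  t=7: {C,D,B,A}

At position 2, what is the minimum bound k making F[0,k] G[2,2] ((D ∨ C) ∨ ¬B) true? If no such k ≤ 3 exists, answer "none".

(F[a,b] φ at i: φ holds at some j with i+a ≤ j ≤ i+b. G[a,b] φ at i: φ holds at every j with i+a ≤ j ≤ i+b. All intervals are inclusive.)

Scan j = 2,3,… for G[2,2] ((D ∨ C) ∨ ¬B):
  j=2: holds
First hit at j=2, so smallest k = 2-2 = 0.

0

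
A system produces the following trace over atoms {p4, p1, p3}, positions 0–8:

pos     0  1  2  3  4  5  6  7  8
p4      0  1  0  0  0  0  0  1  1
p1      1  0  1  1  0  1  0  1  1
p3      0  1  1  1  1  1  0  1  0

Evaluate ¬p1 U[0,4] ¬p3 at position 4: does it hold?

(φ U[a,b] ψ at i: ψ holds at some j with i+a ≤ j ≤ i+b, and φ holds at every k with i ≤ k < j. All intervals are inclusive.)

Need some j in [4,8] with ¬p3, and ¬p1 at every k in [4,j-1].
  j=4: ¬p3 false.
  j=5: ¬p3 false.
  j=6: ¬p3 holds, but ¬p1 fails at k=5 → not this j.
  j=7: ¬p3 false.
  j=8: ¬p3 holds, but ¬p1 fails at k=5 → not this j.
No j in the window works → until fails.

No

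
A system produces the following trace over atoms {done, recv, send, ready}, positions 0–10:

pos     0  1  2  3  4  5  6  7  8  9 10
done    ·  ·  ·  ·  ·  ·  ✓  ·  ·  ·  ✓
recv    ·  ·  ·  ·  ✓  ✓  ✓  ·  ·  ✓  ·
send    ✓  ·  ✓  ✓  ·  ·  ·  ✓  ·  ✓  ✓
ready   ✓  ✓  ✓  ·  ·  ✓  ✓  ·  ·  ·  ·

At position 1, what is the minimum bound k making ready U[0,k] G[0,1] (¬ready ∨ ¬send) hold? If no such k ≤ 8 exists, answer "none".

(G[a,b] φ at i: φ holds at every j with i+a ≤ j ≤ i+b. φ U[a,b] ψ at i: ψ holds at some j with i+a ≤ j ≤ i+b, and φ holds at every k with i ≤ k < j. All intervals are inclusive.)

2

Need earliest j ≥ 1 with G[0,1] (¬ready ∨ ¬send), and ready at every k in [1,j-1].
  j=1: rhs fails.
  j=2: rhs fails.
  j=3: rhs holds; lhs holds on [1,2]. k = 2.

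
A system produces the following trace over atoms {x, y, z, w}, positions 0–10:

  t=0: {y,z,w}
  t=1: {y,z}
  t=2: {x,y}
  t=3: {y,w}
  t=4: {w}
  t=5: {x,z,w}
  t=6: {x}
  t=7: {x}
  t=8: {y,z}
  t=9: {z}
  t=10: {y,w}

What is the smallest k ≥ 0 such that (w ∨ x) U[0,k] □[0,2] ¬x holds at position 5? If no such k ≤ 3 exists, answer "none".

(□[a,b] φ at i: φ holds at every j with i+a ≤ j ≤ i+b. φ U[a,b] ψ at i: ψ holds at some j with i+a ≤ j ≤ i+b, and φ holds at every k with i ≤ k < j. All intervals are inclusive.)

Need earliest j ≥ 5 with □[0,2] ¬x, and (w ∨ x) at every k in [5,j-1].
  j=5: rhs fails.
  j=6: rhs fails.
  j=7: rhs fails.
  j=8: rhs holds; lhs holds on [5,7]. k = 3.

3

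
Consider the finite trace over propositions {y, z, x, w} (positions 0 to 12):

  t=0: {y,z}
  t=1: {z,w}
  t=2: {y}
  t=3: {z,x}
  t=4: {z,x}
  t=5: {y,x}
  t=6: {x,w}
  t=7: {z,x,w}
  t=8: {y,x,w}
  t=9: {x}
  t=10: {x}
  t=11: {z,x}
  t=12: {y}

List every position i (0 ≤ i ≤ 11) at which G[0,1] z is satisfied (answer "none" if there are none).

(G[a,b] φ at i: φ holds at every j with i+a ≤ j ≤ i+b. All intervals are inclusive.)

Evaluate at each i in [0,11]:
  i=0: ✓ (all of [0,1])
  i=1: ✗ (fails at j=2)
  i=2: ✗ (fails at j=2)
  i=3: ✓ (all of [3,4])
  i=4: ✗ (fails at j=5)
  i=5: ✗ (fails at j=5)
  i=6: ✗ (fails at j=6)
  i=7: ✗ (fails at j=8)
  i=8: ✗ (fails at j=8)
  i=9: ✗ (fails at j=9)
  i=10: ✗ (fails at j=10)
  i=11: ✗ (fails at j=12)

0, 3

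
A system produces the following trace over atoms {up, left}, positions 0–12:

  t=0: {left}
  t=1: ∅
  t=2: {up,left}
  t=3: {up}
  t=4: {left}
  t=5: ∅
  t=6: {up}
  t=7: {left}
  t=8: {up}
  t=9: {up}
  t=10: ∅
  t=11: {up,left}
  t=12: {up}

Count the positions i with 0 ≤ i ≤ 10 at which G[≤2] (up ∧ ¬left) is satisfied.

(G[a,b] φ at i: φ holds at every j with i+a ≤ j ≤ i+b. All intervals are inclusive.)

0

Evaluate at each i in [0,10]:
  i=0: ✗ (fails at j=0)
  i=1: ✗ (fails at j=1)
  i=2: ✗ (fails at j=2)
  i=3: ✗ (fails at j=4)
  i=4: ✗ (fails at j=4)
  i=5: ✗ (fails at j=5)
  i=6: ✗ (fails at j=7)
  i=7: ✗ (fails at j=7)
  i=8: ✗ (fails at j=10)
  i=9: ✗ (fails at j=10)
  i=10: ✗ (fails at j=10)
Positions where it holds: {} → 0.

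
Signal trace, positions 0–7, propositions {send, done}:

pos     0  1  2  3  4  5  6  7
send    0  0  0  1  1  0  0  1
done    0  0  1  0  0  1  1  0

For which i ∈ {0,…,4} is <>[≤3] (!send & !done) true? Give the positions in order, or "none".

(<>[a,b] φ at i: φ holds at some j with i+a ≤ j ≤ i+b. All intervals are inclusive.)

Evaluate at each i in [0,4]:
  i=0: ✓ (witness j=0)
  i=1: ✓ (witness j=1)
  i=2: ✗ (none in [2,5])
  i=3: ✗ (none in [3,6])
  i=4: ✗ (none in [4,7])

0, 1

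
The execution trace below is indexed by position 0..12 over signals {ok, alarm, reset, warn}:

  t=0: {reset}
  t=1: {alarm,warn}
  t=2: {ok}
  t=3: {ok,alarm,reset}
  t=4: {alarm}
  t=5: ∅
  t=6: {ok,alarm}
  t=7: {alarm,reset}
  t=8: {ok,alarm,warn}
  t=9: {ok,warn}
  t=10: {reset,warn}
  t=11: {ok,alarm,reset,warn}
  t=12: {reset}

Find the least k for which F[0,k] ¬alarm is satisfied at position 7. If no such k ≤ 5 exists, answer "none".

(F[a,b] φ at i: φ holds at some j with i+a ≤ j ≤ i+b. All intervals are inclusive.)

Scan j = 7,8,… for ¬alarm:
  j=7: fails
  j=8: fails
  j=9: holds
First hit at j=9, so smallest k = 9-7 = 2.

2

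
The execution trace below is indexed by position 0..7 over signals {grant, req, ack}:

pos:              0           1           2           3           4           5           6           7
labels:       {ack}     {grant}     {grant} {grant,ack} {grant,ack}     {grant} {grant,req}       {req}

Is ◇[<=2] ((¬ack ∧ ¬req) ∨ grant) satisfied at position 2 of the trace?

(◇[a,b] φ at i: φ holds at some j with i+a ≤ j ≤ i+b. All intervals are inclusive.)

True

Check ((¬ack ∧ ¬req) ∨ grant) at each j in [2,4]:
  j=2: true
  j=3: true
  j=4: true
Found at j=2 → formula holds.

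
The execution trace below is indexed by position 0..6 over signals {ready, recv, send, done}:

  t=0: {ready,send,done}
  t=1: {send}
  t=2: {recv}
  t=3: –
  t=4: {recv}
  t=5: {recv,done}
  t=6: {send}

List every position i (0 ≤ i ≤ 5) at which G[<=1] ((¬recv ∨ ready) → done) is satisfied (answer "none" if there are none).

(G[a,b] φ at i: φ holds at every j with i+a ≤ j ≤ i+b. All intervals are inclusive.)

4

Evaluate at each i in [0,5]:
  i=0: ✗ (fails at j=1)
  i=1: ✗ (fails at j=1)
  i=2: ✗ (fails at j=3)
  i=3: ✗ (fails at j=3)
  i=4: ✓ (all of [4,5])
  i=5: ✗ (fails at j=6)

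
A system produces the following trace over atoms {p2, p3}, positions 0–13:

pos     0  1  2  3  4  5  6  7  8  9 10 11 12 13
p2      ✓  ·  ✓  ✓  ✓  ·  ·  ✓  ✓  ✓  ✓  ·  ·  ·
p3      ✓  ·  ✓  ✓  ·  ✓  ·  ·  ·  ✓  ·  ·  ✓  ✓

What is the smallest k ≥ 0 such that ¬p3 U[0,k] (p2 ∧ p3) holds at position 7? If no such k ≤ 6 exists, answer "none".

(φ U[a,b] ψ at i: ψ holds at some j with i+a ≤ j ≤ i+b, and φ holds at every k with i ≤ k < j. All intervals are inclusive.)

2

Need earliest j ≥ 7 with (p2 ∧ p3), and ¬p3 at every k in [7,j-1].
  j=7: rhs fails.
  j=8: rhs fails.
  j=9: rhs holds; lhs holds on [7,8]. k = 2.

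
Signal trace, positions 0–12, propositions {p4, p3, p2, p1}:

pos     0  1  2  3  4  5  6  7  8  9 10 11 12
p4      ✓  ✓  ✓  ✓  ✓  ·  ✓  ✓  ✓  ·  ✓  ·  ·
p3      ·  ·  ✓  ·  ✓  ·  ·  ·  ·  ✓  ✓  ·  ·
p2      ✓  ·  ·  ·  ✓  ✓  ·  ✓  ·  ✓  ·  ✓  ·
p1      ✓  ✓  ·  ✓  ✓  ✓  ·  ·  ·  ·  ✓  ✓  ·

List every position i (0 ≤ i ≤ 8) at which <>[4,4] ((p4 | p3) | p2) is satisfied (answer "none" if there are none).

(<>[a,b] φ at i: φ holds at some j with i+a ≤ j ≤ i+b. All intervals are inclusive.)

0, 1, 2, 3, 4, 5, 6, 7

Evaluate at each i in [0,8]:
  i=0: ✓ (witness j=4)
  i=1: ✓ (witness j=5)
  i=2: ✓ (witness j=6)
  i=3: ✓ (witness j=7)
  i=4: ✓ (witness j=8)
  i=5: ✓ (witness j=9)
  i=6: ✓ (witness j=10)
  i=7: ✓ (witness j=11)
  i=8: ✗ (none in [12,12])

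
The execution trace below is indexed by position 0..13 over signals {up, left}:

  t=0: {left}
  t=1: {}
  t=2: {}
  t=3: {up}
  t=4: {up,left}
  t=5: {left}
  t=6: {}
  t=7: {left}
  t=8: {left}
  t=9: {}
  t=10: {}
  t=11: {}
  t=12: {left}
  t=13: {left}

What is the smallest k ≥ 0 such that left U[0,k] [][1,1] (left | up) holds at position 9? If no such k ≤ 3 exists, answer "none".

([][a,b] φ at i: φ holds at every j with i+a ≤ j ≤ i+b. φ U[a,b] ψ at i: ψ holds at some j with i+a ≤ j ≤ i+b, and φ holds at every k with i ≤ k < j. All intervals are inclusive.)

none

Need earliest j ≥ 9 with [][1,1] (left | up), and left at every k in [9,j-1].
  j=9: rhs fails.
  j=10: rhs fails.
  j=11: rhs holds but lhs fails at k=9.
  j=12: rhs holds but lhs fails at k=9.
No witness within the range → none.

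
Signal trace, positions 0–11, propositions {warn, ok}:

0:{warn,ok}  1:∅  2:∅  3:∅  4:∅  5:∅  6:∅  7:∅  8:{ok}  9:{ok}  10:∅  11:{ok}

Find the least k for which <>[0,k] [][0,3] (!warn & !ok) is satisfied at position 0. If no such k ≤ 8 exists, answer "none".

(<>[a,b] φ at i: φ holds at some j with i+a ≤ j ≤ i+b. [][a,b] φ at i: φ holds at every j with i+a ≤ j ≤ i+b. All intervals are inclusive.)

1

Scan j = 0,1,… for [][0,3] (!warn & !ok):
  j=0: fails
  j=1: holds
First hit at j=1, so smallest k = 1-0 = 1.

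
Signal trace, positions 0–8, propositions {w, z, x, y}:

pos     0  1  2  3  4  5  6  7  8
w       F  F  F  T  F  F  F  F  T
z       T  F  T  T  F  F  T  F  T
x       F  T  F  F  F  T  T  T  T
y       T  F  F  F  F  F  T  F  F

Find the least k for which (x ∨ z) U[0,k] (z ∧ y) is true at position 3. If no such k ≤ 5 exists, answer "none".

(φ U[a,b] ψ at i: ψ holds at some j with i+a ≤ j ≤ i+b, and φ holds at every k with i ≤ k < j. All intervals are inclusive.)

Need earliest j ≥ 3 with (z ∧ y), and (x ∨ z) at every k in [3,j-1].
  j=3: rhs fails.
  j=4: rhs fails.
  j=5: rhs fails.
  j=6: rhs holds but lhs fails at k=4.
  j=7: rhs fails.
  j=8: rhs fails.
No witness within the range → none.

none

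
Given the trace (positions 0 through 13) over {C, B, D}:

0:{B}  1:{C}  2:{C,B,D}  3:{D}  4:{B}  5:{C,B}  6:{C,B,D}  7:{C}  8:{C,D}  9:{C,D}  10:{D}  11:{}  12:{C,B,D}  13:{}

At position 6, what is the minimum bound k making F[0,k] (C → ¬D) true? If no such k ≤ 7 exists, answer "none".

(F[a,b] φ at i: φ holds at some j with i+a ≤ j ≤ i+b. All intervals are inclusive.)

Scan j = 6,7,… for (C → ¬D):
  j=6: fails
  j=7: holds
First hit at j=7, so smallest k = 7-6 = 1.

1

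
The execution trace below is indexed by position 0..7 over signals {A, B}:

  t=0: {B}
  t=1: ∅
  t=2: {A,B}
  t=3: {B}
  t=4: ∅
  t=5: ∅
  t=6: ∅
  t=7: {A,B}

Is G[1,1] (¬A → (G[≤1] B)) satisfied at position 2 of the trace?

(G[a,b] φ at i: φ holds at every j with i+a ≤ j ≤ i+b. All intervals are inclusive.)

Does not hold

Check (¬A → (G[≤1] B)) at every j in [3,3]:
  j=3: antecedent true; consequent fails at 4 → ✗
Fails at j=3 → formula fails.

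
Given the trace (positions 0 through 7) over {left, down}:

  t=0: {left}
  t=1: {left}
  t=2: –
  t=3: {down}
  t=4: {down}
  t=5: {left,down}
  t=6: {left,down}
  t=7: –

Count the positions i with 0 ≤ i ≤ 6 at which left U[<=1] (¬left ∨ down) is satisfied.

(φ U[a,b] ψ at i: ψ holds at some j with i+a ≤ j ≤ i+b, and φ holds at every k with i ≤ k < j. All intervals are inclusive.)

6

Evaluate at each i in [0,6]:
  i=0: ✗ (no rhs in [0,1])
  i=1: ✓ (rhs at j=2; lhs holds on [1,1])
  i=2: ✓ (rhs at j=2)
  i=3: ✓ (rhs at j=3)
  i=4: ✓ (rhs at j=4)
  i=5: ✓ (rhs at j=5)
  i=6: ✓ (rhs at j=6)
Positions where it holds: {1, 2, 3, 4, 5, 6} → 6.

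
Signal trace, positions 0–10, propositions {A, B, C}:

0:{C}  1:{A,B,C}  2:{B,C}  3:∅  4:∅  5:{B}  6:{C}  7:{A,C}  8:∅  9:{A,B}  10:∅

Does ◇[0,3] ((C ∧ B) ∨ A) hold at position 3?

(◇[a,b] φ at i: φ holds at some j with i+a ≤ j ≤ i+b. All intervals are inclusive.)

Check ((C ∧ B) ∨ A) at each j in [3,6]:
  j=3: false
  j=4: false
  j=5: false
  j=6: false
No position in the window satisfies it → formula fails.

No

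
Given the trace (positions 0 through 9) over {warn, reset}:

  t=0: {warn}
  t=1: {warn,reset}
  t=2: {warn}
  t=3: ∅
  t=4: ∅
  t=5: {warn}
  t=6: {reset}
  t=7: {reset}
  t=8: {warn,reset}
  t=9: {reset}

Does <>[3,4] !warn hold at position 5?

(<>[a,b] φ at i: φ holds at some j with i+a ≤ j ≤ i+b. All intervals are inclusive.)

Yes

Check !warn at each j in [8,9]:
  j=8: false
  j=9: true
Found at j=9 → formula holds.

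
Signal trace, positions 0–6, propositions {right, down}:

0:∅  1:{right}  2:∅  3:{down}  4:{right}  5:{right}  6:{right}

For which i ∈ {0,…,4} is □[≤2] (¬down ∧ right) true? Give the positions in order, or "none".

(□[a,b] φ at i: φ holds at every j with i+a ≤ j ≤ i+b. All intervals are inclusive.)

Evaluate at each i in [0,4]:
  i=0: ✗ (fails at j=0)
  i=1: ✗ (fails at j=2)
  i=2: ✗ (fails at j=2)
  i=3: ✗ (fails at j=3)
  i=4: ✓ (all of [4,6])

4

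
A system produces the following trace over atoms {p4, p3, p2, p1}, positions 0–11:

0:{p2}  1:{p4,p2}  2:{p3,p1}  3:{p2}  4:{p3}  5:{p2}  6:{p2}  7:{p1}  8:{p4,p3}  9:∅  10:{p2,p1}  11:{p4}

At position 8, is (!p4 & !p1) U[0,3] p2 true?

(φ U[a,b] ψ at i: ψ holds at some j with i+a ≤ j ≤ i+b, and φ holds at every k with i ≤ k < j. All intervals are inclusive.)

False

Need some j in [8,11] with p2, and (!p4 & !p1) at every k in [8,j-1].
  j=8: p2 false.
  j=9: p2 false.
  j=10: p2 holds, but (!p4 & !p1) fails at k=8 → not this j.
  j=11: p2 false.
No j in the window works → until fails.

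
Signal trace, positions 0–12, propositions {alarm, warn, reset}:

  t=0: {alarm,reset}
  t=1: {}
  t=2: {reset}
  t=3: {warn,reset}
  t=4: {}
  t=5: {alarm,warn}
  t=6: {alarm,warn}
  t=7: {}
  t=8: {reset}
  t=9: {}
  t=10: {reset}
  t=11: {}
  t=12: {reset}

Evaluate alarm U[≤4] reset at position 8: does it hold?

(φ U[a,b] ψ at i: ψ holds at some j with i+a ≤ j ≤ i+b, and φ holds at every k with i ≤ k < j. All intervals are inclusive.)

Holds

Need some j in [8,12] with reset, and alarm at every k in [8,j-1].
  j=8: reset holds; no prefix to check → satisfied.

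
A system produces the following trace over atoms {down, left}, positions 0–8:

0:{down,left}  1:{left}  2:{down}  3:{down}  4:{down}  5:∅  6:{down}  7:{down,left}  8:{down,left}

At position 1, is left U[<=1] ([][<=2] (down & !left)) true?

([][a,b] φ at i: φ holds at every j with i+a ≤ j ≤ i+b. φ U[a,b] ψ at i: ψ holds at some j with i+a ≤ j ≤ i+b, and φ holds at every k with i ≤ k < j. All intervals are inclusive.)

True

Need some j in [1,2] with [][<=2] (down & !left), and left at every k in [1,j-1].
  j=1: [][<=2] (down & !left) — fails at 1.
  j=2: [][<=2] (down & !left) holds; left holds at every k in [1,1] → satisfied.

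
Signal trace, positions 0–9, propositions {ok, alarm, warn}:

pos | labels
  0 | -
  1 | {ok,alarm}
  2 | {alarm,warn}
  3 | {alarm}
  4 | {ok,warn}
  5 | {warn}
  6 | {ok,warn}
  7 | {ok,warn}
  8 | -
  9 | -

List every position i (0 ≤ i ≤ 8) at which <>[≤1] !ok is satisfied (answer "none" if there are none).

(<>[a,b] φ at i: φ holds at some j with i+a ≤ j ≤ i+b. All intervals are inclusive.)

0, 1, 2, 3, 4, 5, 7, 8

Evaluate at each i in [0,8]:
  i=0: ✓ (witness j=0)
  i=1: ✓ (witness j=2)
  i=2: ✓ (witness j=2)
  i=3: ✓ (witness j=3)
  i=4: ✓ (witness j=5)
  i=5: ✓ (witness j=5)
  i=6: ✗ (none in [6,7])
  i=7: ✓ (witness j=8)
  i=8: ✓ (witness j=8)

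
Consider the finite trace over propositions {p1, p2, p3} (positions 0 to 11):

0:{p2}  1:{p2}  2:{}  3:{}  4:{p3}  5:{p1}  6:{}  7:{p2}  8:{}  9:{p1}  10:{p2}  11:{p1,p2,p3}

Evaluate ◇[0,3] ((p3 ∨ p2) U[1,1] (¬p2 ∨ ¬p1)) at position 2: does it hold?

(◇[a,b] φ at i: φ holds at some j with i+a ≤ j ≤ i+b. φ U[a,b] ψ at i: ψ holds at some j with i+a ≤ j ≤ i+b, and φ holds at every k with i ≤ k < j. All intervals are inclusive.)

Check ((p3 ∨ p2) U[1,1] (¬p2 ∨ ¬p1)) at each j in [2,5]:
  j=2: fails
  j=3: fails
  j=4: holds
  j=5: fails
Found at j=4 → formula holds.

True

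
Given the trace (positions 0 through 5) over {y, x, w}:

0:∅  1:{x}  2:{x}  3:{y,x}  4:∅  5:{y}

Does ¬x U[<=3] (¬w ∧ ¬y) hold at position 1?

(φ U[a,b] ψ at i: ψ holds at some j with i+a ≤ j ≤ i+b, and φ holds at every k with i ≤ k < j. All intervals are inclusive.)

Need some j in [1,4] with (¬w ∧ ¬y), and ¬x at every k in [1,j-1].
  j=1: (¬w ∧ ¬y) holds; no prefix to check → satisfied.

Holds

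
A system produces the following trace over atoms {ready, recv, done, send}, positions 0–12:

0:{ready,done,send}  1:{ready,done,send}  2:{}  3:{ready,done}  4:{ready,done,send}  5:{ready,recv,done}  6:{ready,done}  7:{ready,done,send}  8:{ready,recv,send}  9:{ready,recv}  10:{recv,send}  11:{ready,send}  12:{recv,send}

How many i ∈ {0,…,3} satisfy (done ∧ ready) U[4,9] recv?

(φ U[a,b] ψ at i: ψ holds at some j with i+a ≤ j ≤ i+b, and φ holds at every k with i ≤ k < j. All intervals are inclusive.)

Evaluate at each i in [0,3]:
  i=0: ✗ (lhs fails at k=2 before rhs at j=5)
  i=1: ✗ (lhs fails at k=2 before rhs at j=5)
  i=2: ✗ (lhs fails at k=2 before rhs at j=8)
  i=3: ✓ (rhs at j=8; lhs holds on [3,7])
Positions where it holds: {3} → 1.

1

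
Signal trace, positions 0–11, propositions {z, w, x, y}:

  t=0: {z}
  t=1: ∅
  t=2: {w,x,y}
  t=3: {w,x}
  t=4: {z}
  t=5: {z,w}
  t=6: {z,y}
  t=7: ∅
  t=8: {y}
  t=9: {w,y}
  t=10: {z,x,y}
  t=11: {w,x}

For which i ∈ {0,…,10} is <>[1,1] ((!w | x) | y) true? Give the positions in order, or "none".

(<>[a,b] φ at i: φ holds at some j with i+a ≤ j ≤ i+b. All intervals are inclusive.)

Evaluate at each i in [0,10]:
  i=0: ✓ (witness j=1)
  i=1: ✓ (witness j=2)
  i=2: ✓ (witness j=3)
  i=3: ✓ (witness j=4)
  i=4: ✗ (none in [5,5])
  i=5: ✓ (witness j=6)
  i=6: ✓ (witness j=7)
  i=7: ✓ (witness j=8)
  i=8: ✓ (witness j=9)
  i=9: ✓ (witness j=10)
  i=10: ✓ (witness j=11)

0, 1, 2, 3, 5, 6, 7, 8, 9, 10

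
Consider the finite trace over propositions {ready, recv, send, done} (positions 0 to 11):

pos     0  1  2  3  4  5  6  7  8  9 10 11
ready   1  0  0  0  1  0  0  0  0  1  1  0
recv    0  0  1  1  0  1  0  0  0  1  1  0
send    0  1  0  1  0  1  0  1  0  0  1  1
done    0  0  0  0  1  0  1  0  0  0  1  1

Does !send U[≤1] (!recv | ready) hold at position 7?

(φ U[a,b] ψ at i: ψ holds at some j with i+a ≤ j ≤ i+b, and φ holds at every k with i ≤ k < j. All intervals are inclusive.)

Need some j in [7,8] with (!recv | ready), and !send at every k in [7,j-1].
  j=7: (!recv | ready) holds; no prefix to check → satisfied.

True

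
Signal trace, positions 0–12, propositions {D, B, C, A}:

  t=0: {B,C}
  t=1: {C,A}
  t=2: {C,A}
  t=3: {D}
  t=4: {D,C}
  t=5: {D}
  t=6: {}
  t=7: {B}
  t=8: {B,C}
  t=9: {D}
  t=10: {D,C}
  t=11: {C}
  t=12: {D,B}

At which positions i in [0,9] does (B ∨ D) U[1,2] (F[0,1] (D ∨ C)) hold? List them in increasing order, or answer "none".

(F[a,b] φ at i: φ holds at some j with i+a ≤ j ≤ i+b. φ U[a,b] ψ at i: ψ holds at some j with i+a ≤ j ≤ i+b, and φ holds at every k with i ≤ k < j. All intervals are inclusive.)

Evaluate at each i in [0,9]:
  i=0: ✓ (rhs at j=1; lhs holds on [0,0])
  i=1: ✗ (lhs fails at k=1 before rhs at j=2)
  i=2: ✗ (lhs fails at k=2 before rhs at j=3)
  i=3: ✓ (rhs at j=4; lhs holds on [3,3])
  i=4: ✓ (rhs at j=5; lhs holds on [4,4])
  i=5: ✗ (lhs fails at k=6 before rhs at j=7)
  i=6: ✗ (lhs fails at k=6 before rhs at j=7)
  i=7: ✓ (rhs at j=8; lhs holds on [7,7])
  i=8: ✓ (rhs at j=9; lhs holds on [8,8])
  i=9: ✓ (rhs at j=10; lhs holds on [9,9])

0, 3, 4, 7, 8, 9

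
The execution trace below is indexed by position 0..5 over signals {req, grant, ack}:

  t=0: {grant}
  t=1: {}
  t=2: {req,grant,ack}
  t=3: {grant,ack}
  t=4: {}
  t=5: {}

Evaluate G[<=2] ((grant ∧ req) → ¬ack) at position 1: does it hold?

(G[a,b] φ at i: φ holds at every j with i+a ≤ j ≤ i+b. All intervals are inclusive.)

Check ((grant ∧ req) → ¬ack) at every j in [1,3]:
  j=1: antecedent false → ✓
  j=2: antecedent true; consequent false → ✗
  j=3: antecedent false → ✓
Fails at j=2 → formula fails.

No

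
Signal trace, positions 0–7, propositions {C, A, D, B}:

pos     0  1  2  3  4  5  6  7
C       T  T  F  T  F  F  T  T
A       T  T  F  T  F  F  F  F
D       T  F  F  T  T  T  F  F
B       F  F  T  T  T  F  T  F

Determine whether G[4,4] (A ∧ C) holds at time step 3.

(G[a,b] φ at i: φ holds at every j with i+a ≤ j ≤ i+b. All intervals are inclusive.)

No

Check (A ∧ C) at every j in [7,7]:
  j=7: false
Fails at j=7 → formula fails.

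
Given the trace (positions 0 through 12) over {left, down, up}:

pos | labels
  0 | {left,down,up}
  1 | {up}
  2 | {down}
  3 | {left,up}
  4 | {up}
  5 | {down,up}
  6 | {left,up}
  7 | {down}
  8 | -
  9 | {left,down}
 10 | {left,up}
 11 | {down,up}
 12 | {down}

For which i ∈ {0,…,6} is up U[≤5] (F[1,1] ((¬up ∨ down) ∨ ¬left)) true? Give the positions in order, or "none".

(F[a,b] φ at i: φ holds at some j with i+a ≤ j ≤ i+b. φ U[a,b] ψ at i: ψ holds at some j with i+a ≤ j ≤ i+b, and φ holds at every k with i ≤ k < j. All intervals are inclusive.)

Evaluate at each i in [0,6]:
  i=0: ✓ (rhs at j=0)
  i=1: ✓ (rhs at j=1)
  i=2: ✗ (lhs fails at k=2 before rhs at j=3)
  i=3: ✓ (rhs at j=3)
  i=4: ✓ (rhs at j=4)
  i=5: ✓ (rhs at j=6; lhs holds on [5,5])
  i=6: ✓ (rhs at j=6)

0, 1, 3, 4, 5, 6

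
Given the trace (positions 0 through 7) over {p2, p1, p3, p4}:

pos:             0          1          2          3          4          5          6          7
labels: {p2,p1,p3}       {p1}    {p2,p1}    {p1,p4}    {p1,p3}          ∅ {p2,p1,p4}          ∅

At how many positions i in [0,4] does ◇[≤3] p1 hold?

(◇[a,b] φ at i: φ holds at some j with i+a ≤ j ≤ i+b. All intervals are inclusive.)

Evaluate at each i in [0,4]:
  i=0: ✓ (witness j=0)
  i=1: ✓ (witness j=1)
  i=2: ✓ (witness j=2)
  i=3: ✓ (witness j=3)
  i=4: ✓ (witness j=4)
Positions where it holds: {0, 1, 2, 3, 4} → 5.

5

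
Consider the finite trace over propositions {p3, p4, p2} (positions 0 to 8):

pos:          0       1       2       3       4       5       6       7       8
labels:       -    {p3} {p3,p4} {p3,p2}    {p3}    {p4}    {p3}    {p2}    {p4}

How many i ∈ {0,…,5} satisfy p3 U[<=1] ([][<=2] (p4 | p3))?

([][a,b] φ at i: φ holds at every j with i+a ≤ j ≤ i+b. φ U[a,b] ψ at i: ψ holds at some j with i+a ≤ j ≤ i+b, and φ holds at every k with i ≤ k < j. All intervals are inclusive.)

Evaluate at each i in [0,5]:
  i=0: ✗ (lhs fails at k=0 before rhs at j=1)
  i=1: ✓ (rhs at j=1)
  i=2: ✓ (rhs at j=2)
  i=3: ✓ (rhs at j=3)
  i=4: ✓ (rhs at j=4)
  i=5: ✗ (no rhs in [5,6])
Positions where it holds: {1, 2, 3, 4} → 4.

4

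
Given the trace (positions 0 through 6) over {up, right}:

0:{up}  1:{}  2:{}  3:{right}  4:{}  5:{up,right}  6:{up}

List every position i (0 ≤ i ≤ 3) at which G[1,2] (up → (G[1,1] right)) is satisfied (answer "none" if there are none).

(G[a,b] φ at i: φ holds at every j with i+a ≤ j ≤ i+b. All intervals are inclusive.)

Evaluate at each i in [0,3]:
  i=0: ✓ (all of [1,2])
  i=1: ✓ (all of [2,3])
  i=2: ✓ (all of [3,4])
  i=3: ✗ (fails at j=5)

0, 1, 2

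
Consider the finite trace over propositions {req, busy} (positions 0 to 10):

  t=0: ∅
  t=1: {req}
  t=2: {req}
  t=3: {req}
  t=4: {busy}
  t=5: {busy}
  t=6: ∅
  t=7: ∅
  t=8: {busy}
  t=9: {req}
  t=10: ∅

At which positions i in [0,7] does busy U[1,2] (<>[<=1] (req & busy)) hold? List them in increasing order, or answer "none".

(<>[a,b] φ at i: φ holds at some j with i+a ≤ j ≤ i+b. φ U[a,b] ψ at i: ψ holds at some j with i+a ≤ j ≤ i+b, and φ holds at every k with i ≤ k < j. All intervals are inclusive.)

none

Evaluate at each i in [0,7]:
  i=0: ✗ (no rhs in [1,2])
  i=1: ✗ (no rhs in [2,3])
  i=2: ✗ (no rhs in [3,4])
  i=3: ✗ (no rhs in [4,5])
  i=4: ✗ (no rhs in [5,6])
  i=5: ✗ (no rhs in [6,7])
  i=6: ✗ (no rhs in [7,8])
  i=7: ✗ (no rhs in [8,9])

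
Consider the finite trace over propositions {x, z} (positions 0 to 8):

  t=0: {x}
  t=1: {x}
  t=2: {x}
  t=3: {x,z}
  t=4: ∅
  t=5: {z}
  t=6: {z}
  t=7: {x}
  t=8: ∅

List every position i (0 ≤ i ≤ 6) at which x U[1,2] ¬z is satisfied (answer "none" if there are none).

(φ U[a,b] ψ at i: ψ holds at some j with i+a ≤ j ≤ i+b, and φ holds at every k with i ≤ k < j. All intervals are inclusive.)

Evaluate at each i in [0,6]:
  i=0: ✓ (rhs at j=1; lhs holds on [0,0])
  i=1: ✓ (rhs at j=2; lhs holds on [1,1])
  i=2: ✓ (rhs at j=4; lhs holds on [2,3])
  i=3: ✓ (rhs at j=4; lhs holds on [3,3])
  i=4: ✗ (no rhs in [5,6])
  i=5: ✗ (lhs fails at k=5 before rhs at j=7)
  i=6: ✗ (lhs fails at k=6 before rhs at j=7)

0, 1, 2, 3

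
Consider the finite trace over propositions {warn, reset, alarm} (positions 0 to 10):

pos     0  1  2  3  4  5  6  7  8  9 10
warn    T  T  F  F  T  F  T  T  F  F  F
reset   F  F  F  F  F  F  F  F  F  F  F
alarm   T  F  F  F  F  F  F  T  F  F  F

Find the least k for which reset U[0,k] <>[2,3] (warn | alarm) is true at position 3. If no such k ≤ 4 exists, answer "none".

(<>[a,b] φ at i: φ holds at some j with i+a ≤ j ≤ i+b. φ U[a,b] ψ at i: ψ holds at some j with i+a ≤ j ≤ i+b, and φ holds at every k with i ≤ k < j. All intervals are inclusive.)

0

Need earliest j ≥ 3 with <>[2,3] (warn | alarm), and reset at every k in [3,j-1].
  j=3: rhs holds (empty prefix). k = 0.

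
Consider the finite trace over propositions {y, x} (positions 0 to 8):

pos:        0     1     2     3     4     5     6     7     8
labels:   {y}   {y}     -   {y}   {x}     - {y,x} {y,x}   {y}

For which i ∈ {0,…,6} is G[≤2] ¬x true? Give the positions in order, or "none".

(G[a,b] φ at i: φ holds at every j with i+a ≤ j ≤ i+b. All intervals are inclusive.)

0, 1

Evaluate at each i in [0,6]:
  i=0: ✓ (all of [0,2])
  i=1: ✓ (all of [1,3])
  i=2: ✗ (fails at j=4)
  i=3: ✗ (fails at j=4)
  i=4: ✗ (fails at j=4)
  i=5: ✗ (fails at j=6)
  i=6: ✗ (fails at j=6)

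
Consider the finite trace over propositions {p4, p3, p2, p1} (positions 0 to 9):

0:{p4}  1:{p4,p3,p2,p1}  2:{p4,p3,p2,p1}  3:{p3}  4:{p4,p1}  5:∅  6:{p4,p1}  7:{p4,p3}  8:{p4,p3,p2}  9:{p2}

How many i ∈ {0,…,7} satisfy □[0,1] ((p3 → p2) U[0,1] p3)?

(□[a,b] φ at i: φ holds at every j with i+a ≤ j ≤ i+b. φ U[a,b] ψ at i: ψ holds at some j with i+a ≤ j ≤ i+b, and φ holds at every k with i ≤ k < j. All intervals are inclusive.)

Evaluate at each i in [0,7]:
  i=0: ✓ (all of [0,1])
  i=1: ✓ (all of [1,2])
  i=2: ✓ (all of [2,3])
  i=3: ✗ (fails at j=4)
  i=4: ✗ (fails at j=4)
  i=5: ✗ (fails at j=5)
  i=6: ✓ (all of [6,7])
  i=7: ✓ (all of [7,8])
Positions where it holds: {0, 1, 2, 6, 7} → 5.

5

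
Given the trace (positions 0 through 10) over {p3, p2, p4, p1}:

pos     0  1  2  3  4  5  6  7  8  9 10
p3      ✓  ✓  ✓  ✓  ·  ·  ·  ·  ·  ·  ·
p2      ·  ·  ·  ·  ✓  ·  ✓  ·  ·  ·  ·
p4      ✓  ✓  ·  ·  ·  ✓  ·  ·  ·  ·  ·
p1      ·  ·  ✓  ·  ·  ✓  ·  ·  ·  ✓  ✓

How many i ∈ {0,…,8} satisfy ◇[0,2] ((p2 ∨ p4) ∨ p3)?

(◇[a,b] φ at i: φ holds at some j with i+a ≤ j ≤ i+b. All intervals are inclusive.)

Evaluate at each i in [0,8]:
  i=0: ✓ (witness j=0)
  i=1: ✓ (witness j=1)
  i=2: ✓ (witness j=2)
  i=3: ✓ (witness j=3)
  i=4: ✓ (witness j=4)
  i=5: ✓ (witness j=5)
  i=6: ✓ (witness j=6)
  i=7: ✗ (none in [7,9])
  i=8: ✗ (none in [8,10])
Positions where it holds: {0, 1, 2, 3, 4, 5, 6} → 7.

7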